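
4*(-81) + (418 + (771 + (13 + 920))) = 1798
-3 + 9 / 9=-2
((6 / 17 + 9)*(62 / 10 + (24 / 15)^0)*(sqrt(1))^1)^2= 32764176 / 7225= 4534.83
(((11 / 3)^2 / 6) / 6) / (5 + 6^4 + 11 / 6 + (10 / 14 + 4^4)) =847 / 3537054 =0.00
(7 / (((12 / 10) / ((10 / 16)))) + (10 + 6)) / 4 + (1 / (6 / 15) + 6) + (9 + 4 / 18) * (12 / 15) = 59873 / 2880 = 20.79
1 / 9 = 0.11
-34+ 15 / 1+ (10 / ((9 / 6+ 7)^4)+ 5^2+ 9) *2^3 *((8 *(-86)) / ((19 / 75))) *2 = -1477491.72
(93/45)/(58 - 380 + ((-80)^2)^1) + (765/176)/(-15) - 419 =-3363942347/8022960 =-419.29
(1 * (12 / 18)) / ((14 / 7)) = 1 / 3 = 0.33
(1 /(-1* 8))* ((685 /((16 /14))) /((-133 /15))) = 8.45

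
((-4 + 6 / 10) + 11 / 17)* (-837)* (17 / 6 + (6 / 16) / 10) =22491027 / 3400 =6615.01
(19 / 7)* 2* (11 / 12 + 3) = 893 / 42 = 21.26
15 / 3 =5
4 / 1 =4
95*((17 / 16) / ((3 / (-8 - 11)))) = -30685 / 48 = -639.27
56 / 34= 28 / 17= 1.65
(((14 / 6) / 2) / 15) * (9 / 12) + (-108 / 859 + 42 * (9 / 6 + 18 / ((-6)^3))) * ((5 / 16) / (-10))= -1481971 / 824640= -1.80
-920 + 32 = -888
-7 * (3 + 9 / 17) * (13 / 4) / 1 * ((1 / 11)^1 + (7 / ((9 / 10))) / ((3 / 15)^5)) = -1094847845 / 561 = -1951600.44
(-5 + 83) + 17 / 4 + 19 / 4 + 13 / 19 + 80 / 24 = 5188 / 57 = 91.02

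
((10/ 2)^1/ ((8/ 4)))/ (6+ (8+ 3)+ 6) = 5/ 46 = 0.11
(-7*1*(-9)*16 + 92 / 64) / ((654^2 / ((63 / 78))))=113057 / 59309952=0.00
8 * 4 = 32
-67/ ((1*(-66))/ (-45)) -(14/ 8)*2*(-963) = 36573/ 11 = 3324.82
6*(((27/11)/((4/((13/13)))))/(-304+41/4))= -162/12925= -0.01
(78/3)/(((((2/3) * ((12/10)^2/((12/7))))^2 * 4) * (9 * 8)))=8125/28224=0.29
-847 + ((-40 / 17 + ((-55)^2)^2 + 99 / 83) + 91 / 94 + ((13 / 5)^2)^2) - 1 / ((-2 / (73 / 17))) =379243117376087 / 41448125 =9149825.65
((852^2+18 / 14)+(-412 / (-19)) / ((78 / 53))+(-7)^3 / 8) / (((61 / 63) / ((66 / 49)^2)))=98405300475801 / 72351734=1360095.95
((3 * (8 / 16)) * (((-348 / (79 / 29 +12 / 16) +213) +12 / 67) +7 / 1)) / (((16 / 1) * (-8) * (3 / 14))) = -1417675 / 216008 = -6.56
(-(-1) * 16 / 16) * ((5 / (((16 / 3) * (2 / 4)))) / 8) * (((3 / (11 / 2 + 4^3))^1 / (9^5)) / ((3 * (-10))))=-1 / 175099968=-0.00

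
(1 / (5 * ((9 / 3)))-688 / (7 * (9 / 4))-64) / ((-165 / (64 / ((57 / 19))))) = 2169536 / 155925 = 13.91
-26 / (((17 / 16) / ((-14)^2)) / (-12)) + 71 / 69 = 67513015 / 1173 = 57555.85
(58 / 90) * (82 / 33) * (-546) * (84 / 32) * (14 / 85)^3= -1039143196 / 101330625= -10.25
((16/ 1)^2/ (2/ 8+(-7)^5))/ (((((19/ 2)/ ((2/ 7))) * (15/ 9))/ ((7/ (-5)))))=4096/ 10644275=0.00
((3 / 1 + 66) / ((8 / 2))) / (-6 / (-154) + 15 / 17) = 30107 / 1608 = 18.72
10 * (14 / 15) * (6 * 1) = 56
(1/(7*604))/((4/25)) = 25/16912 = 0.00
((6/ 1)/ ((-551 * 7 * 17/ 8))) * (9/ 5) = -432/ 327845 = -0.00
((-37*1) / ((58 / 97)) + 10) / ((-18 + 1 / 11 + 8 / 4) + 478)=-1947 / 17342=-0.11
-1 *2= -2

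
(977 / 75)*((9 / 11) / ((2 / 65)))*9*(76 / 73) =13031226 / 4015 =3245.64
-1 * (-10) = 10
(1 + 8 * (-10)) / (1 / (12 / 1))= -948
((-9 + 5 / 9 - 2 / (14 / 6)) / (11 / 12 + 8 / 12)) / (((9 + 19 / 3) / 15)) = -17580 / 3059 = -5.75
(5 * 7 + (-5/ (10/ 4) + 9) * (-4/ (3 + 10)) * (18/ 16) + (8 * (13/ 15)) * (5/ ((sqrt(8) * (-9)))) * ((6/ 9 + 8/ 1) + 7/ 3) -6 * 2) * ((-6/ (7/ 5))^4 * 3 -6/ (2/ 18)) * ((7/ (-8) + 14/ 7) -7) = -28921100085/ 249704 + 286307879 * sqrt(2)/ 4802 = -31502.40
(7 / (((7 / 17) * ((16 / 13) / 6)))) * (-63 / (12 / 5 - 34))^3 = 20722645125 / 31554496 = 656.73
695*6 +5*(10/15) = 12520/3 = 4173.33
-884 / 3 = -294.67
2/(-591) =-0.00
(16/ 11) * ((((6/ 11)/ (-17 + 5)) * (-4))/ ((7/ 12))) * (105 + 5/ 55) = 443904/ 9317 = 47.64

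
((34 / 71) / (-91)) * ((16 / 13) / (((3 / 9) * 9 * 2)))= -272 / 251979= -0.00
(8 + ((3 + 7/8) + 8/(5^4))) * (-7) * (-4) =416073/1250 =332.86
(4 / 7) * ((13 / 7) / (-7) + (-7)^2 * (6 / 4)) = 14354 / 343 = 41.85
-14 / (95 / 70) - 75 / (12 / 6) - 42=-3413 / 38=-89.82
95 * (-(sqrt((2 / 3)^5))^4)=-97280 / 59049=-1.65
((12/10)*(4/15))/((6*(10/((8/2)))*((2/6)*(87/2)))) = 16/10875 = 0.00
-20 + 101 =81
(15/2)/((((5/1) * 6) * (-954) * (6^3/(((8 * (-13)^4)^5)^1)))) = -9730541452738969312666112/12879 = -755535480451818410797.90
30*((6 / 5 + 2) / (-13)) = -96 / 13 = -7.38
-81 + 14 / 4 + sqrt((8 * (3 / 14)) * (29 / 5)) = -155 / 2 + 2 * sqrt(3045) / 35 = -74.35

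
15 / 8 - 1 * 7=-5.12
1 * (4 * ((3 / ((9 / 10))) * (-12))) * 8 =-1280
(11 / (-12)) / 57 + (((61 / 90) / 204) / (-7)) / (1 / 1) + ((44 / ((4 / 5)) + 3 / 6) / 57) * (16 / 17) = 115649 / 128520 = 0.90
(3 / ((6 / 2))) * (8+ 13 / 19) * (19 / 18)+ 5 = 14.17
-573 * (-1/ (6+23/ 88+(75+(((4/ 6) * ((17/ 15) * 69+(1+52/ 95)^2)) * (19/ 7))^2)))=5017219515000/ 186940081719967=0.03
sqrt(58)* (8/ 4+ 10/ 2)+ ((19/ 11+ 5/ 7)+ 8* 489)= 7* sqrt(58)+ 301412/ 77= 3967.75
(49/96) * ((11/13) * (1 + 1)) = 539/624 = 0.86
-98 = -98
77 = 77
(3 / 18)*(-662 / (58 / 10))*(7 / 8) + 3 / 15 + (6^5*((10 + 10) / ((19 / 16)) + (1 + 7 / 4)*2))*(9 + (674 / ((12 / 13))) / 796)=22670199664751 / 13157880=1722937.10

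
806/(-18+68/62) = -12493/262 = -47.68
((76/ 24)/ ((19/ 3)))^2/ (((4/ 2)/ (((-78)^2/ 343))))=1521/ 686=2.22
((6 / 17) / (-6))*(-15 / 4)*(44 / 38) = 165 / 646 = 0.26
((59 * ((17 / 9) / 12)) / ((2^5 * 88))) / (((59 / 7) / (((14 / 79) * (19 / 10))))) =15827 / 120130560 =0.00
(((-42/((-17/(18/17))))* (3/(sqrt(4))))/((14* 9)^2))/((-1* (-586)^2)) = -1/1389380216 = -0.00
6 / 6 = 1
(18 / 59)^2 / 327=0.00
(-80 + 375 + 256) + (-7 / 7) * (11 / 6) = 3295 / 6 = 549.17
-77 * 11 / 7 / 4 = -121 / 4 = -30.25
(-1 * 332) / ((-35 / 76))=25232 / 35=720.91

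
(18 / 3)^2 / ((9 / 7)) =28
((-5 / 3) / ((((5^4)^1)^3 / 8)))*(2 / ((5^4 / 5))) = -0.00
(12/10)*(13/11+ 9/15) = 588/275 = 2.14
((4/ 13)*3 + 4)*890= 56960/ 13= 4381.54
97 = 97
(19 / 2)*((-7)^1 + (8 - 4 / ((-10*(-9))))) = 817 / 90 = 9.08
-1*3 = -3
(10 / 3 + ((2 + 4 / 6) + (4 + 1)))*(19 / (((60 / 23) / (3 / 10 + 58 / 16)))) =754699 / 2400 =314.46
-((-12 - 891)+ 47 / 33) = 901.58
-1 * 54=-54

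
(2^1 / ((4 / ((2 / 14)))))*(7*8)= 4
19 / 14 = 1.36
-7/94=-0.07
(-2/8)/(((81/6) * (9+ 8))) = -1/918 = -0.00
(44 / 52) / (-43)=-0.02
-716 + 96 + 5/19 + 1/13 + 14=-149598/247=-605.66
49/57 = 0.86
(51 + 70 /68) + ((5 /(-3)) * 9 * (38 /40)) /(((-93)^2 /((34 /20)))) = 101995049 /1960440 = 52.03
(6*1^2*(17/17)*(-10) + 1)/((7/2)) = -118/7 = -16.86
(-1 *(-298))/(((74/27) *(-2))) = -4023/74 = -54.36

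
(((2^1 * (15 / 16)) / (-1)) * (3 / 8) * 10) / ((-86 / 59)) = 13275 / 2752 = 4.82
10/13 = 0.77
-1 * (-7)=7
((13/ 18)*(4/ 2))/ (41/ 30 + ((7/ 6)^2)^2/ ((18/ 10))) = 84240/ 139729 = 0.60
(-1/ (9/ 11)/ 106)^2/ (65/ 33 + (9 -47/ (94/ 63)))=-1331/ 205534530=-0.00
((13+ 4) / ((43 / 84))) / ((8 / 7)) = 2499 / 86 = 29.06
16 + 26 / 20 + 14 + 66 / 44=164 / 5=32.80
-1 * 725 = -725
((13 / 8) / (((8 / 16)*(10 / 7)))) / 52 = 7 / 160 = 0.04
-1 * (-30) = 30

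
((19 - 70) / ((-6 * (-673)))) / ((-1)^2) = -17 / 1346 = -0.01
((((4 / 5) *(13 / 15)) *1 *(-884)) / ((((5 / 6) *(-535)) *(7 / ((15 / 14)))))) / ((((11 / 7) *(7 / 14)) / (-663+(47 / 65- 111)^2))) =79281007968 / 25746875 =3079.25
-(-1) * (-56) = -56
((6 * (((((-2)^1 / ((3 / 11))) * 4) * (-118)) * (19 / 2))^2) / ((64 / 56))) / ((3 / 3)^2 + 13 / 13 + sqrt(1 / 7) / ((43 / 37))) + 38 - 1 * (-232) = 440838590591582 / 151209 - 27094728141712 * sqrt(7) / 151209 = 2441340648.29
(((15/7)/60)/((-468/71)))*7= -71/1872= -0.04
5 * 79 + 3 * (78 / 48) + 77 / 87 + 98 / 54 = 2521729 / 6264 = 402.57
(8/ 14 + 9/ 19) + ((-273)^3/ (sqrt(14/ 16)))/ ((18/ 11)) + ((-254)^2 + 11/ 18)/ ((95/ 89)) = 723501787/ 11970 - 3552549 * sqrt(14) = -13231978.28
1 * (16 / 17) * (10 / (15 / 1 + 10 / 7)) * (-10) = -2240 / 391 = -5.73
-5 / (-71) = 5 / 71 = 0.07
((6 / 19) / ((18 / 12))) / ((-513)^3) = -4 / 2565108243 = -0.00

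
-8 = -8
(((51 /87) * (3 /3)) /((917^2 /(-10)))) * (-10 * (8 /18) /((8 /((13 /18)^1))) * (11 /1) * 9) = 60775 /219472029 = 0.00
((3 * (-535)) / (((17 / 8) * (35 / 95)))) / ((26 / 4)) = -487920 / 1547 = -315.40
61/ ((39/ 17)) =26.59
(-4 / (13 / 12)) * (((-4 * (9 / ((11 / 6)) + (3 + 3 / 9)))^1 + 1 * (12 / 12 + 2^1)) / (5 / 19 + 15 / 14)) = 4209184 / 50765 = 82.92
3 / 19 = 0.16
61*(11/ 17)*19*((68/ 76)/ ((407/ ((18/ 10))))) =549/ 185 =2.97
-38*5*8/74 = -760/37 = -20.54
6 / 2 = 3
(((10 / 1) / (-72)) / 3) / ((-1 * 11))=5 / 1188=0.00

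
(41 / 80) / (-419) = -41 / 33520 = -0.00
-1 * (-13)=13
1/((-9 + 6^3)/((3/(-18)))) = -1/1242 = -0.00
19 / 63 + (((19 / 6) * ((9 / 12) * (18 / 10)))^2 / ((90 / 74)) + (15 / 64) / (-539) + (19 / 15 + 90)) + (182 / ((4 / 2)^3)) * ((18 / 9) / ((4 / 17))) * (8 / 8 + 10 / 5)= 6662552047 / 9702000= 686.72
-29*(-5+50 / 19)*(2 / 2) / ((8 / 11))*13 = 186615 / 152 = 1227.73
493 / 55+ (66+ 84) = 8743 / 55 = 158.96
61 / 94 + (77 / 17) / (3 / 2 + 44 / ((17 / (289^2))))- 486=-335324427601 / 690890506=-485.35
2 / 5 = 0.40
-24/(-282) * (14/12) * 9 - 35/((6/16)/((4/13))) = -27.82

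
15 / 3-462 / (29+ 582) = 2593 / 611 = 4.24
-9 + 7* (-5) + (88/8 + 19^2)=328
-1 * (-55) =55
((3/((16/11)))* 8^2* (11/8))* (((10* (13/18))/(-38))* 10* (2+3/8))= -39325/48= -819.27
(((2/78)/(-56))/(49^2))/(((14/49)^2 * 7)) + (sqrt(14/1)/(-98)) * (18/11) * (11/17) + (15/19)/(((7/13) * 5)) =16694477/56932512 - 9 * sqrt(14)/833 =0.25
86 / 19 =4.53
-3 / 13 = -0.23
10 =10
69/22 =3.14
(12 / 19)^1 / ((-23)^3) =-12 / 231173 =-0.00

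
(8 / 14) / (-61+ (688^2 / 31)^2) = 3844 / 1568381386005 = 0.00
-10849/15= -723.27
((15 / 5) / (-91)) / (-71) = 3 / 6461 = 0.00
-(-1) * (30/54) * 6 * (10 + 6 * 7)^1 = 520/3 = 173.33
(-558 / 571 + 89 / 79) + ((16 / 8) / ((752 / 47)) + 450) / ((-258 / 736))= -1283.93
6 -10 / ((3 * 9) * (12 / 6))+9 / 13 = 2284 / 351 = 6.51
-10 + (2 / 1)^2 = -6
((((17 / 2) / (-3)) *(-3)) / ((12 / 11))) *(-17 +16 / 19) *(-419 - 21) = 3157495 / 57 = 55394.65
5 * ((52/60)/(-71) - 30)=-31963/213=-150.06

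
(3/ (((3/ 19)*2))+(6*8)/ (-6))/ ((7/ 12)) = 18/ 7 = 2.57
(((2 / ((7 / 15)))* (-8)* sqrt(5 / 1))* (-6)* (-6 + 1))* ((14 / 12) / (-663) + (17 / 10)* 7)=-27365.42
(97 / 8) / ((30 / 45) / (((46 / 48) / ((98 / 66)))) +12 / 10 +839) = 0.01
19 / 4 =4.75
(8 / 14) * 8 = 32 / 7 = 4.57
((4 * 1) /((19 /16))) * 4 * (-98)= -25088 /19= -1320.42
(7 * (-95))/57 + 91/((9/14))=1169/9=129.89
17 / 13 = 1.31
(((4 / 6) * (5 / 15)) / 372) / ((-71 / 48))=-8 / 19809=-0.00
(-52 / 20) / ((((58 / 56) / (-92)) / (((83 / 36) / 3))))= 177.49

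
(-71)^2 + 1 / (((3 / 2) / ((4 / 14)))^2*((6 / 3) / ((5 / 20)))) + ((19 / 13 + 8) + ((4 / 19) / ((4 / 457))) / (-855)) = 5806917789 / 1149785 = 5050.44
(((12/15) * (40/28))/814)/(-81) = -4/230769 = -0.00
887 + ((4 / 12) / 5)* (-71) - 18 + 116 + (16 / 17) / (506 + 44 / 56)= 39411696 / 40205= 980.27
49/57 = 0.86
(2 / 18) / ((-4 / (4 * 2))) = -2 / 9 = -0.22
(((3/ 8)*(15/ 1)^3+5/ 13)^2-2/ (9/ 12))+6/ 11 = 572076426305/ 356928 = 1602778.23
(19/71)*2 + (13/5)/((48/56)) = 7601/2130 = 3.57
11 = 11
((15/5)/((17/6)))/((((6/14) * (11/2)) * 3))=28/187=0.15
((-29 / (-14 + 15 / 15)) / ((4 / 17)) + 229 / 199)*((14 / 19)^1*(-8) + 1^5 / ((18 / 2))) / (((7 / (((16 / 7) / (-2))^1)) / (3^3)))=652829010 / 2408497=271.05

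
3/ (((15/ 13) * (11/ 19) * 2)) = 247/ 110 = 2.25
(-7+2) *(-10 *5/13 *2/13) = 500/169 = 2.96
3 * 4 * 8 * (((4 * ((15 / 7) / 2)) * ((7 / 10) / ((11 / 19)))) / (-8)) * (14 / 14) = -684 / 11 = -62.18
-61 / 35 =-1.74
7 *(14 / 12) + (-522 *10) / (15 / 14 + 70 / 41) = -123445 / 66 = -1870.38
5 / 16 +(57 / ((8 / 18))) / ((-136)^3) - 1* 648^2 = -4224997001089 / 10061824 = -419903.69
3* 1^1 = 3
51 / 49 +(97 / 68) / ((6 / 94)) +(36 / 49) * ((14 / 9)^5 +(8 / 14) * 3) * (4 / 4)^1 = 4795920487 / 153028764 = 31.34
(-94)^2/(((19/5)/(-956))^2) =201888462400/361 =559247818.28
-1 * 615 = -615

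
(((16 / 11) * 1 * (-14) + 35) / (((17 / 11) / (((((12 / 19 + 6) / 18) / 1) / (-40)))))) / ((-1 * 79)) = 1127 / 1020680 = 0.00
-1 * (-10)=10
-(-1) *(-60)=-60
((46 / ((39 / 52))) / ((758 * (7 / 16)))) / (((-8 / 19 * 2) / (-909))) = 529644 / 2653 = 199.64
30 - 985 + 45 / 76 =-72535 / 76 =-954.41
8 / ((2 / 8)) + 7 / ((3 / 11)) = 173 / 3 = 57.67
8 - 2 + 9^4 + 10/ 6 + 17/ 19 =374465/ 57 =6569.56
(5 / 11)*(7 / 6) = 35 / 66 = 0.53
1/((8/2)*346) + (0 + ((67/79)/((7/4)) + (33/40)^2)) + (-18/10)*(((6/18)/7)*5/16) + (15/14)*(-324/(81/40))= -3723751937/21867200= -170.29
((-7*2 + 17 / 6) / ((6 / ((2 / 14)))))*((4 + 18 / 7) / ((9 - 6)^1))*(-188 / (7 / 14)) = 289708 / 1323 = 218.98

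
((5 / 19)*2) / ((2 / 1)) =5 / 19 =0.26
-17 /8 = -2.12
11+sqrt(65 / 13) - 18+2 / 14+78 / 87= -1210 / 203+sqrt(5)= -3.72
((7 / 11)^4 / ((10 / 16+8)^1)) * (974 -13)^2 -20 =17718786788 / 1010229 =17539.38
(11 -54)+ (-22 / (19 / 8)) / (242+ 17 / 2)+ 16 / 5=-1896041 / 47595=-39.84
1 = 1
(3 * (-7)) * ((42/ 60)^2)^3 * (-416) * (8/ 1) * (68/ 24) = 364006006/ 15625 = 23296.38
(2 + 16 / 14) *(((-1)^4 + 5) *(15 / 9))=220 / 7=31.43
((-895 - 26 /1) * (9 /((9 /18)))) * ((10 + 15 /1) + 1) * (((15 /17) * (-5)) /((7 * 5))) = 6465420 /119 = 54331.26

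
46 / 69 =2 / 3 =0.67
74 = 74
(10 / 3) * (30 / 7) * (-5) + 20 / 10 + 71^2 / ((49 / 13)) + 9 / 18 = 124311 / 98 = 1268.48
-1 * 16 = -16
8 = 8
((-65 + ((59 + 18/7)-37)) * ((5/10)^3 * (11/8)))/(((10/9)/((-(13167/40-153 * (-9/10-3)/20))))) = 2245.17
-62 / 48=-31 / 24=-1.29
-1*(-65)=65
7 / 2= 3.50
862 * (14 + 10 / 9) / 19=117232 / 171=685.57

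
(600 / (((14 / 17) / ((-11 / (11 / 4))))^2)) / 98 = 346800 / 2401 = 144.44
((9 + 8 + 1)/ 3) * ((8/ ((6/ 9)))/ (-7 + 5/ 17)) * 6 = -1224/ 19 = -64.42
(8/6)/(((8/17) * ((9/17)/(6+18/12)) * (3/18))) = 1445/6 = 240.83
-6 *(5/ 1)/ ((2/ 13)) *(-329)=64155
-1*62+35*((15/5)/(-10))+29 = -43.50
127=127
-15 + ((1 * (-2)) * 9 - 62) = -95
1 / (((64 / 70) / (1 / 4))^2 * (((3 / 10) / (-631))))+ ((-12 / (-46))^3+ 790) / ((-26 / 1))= -187.65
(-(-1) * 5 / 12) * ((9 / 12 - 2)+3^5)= 4835 / 48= 100.73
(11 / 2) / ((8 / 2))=11 / 8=1.38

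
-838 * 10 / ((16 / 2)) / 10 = -419 / 4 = -104.75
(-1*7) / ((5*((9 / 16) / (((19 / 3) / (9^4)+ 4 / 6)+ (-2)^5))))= 13814416 / 177147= 77.98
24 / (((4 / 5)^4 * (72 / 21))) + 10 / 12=13765 / 768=17.92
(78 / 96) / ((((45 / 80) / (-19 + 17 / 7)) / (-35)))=7540 / 9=837.78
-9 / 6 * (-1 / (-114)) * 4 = -0.05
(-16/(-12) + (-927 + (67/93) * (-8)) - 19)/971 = -0.98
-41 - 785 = -826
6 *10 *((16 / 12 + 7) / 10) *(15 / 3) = 250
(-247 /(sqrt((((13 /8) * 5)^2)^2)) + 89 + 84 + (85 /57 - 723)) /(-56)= 1461491 /148200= 9.86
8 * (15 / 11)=120 / 11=10.91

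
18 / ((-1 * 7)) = -18 / 7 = -2.57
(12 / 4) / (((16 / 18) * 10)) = 27 / 80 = 0.34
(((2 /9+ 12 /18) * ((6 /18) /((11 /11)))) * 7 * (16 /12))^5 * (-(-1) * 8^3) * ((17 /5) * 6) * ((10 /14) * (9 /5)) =1402461440966656 /645700815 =2171998.87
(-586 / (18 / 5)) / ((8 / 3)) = -61.04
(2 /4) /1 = 1 /2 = 0.50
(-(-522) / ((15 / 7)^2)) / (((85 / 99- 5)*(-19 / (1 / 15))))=46893 / 486875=0.10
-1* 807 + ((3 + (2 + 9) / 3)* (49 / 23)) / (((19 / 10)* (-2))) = -1062877 / 1311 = -810.74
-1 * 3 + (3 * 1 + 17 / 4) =17 / 4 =4.25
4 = 4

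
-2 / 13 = -0.15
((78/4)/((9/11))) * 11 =1573/6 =262.17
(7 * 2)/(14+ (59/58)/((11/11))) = 812/871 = 0.93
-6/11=-0.55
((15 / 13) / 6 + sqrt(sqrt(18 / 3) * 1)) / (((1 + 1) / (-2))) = -1.76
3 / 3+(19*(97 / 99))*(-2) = -3587 / 99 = -36.23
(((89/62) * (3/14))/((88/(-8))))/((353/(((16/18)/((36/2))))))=-89/22750497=-0.00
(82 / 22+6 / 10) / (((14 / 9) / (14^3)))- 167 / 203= 7632.49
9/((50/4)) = 18/25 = 0.72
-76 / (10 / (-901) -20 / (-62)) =-530689 / 2175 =-243.99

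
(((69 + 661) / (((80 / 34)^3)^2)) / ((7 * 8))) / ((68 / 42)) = 310948683 / 6553600000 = 0.05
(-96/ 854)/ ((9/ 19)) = -0.24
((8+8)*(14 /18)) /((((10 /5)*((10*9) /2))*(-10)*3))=-0.00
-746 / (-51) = 746 / 51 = 14.63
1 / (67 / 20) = 20 / 67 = 0.30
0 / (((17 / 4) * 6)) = 0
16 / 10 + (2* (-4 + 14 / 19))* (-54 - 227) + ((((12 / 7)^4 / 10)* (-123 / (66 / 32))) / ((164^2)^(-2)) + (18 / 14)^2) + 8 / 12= -56089174724495063 / 1505427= -37257983764.40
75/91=0.82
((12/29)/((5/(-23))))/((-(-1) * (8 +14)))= -138/1595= -0.09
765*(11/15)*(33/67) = 18513/67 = 276.31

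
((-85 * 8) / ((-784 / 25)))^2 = 470.18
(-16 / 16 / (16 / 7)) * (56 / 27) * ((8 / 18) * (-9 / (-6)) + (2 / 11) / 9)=-1666 / 2673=-0.62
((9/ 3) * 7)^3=9261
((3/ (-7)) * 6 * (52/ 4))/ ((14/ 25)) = -2925/ 49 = -59.69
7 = 7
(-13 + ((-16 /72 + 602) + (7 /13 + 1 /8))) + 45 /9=594.44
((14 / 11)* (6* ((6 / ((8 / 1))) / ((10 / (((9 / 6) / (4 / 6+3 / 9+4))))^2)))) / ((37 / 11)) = 567 / 370000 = 0.00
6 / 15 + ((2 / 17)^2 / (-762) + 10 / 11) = 7927738 / 6055995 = 1.31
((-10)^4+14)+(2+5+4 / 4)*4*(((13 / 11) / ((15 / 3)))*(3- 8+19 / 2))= 552642 / 55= 10048.04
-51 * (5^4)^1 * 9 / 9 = -31875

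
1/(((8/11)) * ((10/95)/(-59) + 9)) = 1121/7336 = 0.15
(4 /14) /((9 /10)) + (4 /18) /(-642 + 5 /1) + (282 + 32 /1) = 200220 /637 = 314.32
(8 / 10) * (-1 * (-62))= 248 / 5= 49.60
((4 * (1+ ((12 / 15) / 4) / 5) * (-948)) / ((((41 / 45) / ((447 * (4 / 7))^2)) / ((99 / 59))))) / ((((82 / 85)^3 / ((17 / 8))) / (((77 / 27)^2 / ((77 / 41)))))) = -138253230047704200 / 28464373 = -4857062196.58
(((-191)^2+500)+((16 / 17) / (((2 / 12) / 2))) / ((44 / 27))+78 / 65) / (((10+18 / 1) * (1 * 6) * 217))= 235271 / 231880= 1.01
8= 8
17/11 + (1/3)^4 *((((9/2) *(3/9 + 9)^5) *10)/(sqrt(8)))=17/11 + 21512960 *sqrt(2)/2187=13912.80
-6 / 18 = -1 / 3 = -0.33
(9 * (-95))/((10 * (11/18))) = -1539/11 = -139.91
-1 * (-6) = 6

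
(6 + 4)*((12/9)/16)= 5/6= 0.83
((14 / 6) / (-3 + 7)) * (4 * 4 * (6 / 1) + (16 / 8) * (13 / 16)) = 5467 / 96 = 56.95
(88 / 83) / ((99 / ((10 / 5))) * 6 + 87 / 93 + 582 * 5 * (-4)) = -62 / 663253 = -0.00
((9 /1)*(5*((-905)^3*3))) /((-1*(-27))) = -3706088125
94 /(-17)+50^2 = 42406 /17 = 2494.47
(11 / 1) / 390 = 11 / 390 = 0.03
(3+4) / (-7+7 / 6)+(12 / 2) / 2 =9 / 5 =1.80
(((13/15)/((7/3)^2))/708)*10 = 13/5782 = 0.00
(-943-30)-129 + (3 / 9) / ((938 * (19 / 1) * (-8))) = -471356257 / 427728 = -1102.00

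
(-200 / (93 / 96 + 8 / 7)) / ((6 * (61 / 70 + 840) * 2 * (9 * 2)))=-392000 / 751713831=-0.00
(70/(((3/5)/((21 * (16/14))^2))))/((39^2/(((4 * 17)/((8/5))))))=952000/507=1877.71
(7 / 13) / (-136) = -7 / 1768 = -0.00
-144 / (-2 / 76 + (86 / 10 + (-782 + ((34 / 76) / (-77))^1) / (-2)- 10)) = -4213440 / 11399011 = -0.37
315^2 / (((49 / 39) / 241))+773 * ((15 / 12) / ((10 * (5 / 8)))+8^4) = 110996688 / 5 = 22199337.60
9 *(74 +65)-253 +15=1013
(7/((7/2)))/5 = 2/5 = 0.40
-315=-315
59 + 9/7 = 422/7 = 60.29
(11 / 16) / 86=11 / 1376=0.01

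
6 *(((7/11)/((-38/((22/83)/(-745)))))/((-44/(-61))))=1281/25847030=0.00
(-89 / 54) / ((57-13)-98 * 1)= 89 / 2916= 0.03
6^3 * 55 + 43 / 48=570283 / 48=11880.90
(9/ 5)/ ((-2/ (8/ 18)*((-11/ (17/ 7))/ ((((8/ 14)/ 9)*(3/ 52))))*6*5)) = 17/ 1576575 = 0.00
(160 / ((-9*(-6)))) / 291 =80 / 7857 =0.01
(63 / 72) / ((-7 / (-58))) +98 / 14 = 57 / 4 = 14.25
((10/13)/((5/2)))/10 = 2/65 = 0.03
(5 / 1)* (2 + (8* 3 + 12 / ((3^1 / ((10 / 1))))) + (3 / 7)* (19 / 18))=13955 / 42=332.26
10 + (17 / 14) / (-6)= 823 / 84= 9.80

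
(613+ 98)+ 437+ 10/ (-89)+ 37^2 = 224003/ 89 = 2516.89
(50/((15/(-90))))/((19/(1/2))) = -7.89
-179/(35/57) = -291.51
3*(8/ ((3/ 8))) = 64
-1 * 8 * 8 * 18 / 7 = -1152 / 7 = -164.57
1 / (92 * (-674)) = -1 / 62008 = -0.00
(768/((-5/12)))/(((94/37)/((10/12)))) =-28416/47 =-604.60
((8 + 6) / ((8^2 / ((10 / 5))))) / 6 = 7 / 96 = 0.07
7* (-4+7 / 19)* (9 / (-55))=4347 / 1045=4.16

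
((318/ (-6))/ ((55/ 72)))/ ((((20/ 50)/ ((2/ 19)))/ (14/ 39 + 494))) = -24524160/ 2717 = -9026.19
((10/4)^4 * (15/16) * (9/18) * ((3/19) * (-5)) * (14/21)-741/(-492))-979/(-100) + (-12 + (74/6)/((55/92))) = 1692840197/164524800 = 10.29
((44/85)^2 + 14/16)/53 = 66063/3063400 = 0.02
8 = 8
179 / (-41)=-4.37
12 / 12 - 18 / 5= -13 / 5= -2.60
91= 91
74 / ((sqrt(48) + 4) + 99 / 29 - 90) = -5139670 / 5695657 - 248936 * sqrt(3) / 5695657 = -0.98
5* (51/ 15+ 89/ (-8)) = -309/ 8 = -38.62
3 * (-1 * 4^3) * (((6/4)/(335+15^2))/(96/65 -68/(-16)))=-936/10423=-0.09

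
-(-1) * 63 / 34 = 63 / 34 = 1.85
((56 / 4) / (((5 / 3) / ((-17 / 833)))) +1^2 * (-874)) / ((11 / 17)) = -520132 / 385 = -1350.99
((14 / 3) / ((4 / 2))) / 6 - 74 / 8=-319 / 36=-8.86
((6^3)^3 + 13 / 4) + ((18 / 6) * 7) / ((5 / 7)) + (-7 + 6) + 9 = 201554733 / 20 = 10077736.65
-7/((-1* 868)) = 1/124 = 0.01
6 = 6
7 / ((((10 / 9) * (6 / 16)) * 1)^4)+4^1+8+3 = 154527 / 625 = 247.24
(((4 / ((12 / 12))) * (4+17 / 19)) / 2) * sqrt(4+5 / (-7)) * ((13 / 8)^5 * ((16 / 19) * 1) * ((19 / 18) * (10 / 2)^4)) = 7193801875 * sqrt(161) / 817152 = 111703.96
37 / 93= 0.40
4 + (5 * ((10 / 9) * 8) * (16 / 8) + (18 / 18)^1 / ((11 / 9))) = 9277 / 99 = 93.71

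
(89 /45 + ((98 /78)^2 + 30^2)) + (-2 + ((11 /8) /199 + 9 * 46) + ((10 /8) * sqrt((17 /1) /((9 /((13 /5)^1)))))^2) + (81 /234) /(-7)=1323.19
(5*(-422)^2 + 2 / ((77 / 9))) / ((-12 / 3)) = -34281179 / 154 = -222605.06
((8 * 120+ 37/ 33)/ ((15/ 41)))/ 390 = 1300397/ 193050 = 6.74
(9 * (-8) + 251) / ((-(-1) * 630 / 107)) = 19153 / 630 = 30.40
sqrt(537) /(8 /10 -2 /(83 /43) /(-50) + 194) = 2075 * sqrt(537) /404253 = 0.12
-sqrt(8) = -2* sqrt(2) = -2.83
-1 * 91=-91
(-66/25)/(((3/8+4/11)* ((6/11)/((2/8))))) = -2662/1625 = -1.64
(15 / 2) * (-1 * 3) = -45 / 2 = -22.50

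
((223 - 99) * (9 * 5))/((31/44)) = 7920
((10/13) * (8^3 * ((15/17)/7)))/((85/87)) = 1336320/26299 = 50.81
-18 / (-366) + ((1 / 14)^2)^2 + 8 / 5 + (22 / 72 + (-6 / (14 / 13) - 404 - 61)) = -49416527243 / 105451920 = -468.62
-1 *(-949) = 949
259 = 259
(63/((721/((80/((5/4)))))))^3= 191102976/1092727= 174.89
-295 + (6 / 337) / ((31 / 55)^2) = -95519665 / 323857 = -294.94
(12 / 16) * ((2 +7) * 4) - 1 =26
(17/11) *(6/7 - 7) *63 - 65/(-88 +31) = -374288/627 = -596.95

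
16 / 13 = 1.23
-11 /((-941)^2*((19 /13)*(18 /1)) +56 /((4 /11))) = -143 /302836504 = -0.00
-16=-16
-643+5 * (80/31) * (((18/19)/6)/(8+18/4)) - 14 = -386877/589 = -656.84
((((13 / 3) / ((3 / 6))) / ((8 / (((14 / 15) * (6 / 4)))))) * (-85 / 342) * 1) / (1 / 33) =-17017 / 1368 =-12.44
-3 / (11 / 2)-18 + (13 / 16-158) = -30929 / 176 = -175.73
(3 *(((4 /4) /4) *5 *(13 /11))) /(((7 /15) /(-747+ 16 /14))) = -15271425 /2156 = -7083.22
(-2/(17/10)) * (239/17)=-4780/289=-16.54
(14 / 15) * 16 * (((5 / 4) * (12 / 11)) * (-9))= -2016 / 11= -183.27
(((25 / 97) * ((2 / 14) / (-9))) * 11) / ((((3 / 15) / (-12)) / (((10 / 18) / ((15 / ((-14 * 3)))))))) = -11000 / 2619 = -4.20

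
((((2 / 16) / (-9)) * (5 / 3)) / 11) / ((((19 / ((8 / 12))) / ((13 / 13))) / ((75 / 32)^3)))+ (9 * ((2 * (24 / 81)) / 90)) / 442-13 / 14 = -5317130882051 / 5721109954560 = -0.93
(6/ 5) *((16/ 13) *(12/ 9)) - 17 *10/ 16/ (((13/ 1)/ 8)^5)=1915008/ 1856465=1.03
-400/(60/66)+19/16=-7021/16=-438.81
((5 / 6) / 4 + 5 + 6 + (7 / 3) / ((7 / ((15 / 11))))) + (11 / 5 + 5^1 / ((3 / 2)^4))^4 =114.91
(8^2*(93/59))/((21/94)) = 186496/413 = 451.56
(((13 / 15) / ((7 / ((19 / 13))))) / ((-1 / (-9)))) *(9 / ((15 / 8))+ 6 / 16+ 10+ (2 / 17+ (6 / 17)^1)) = 606423 / 23800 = 25.48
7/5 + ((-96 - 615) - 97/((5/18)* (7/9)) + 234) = -6472/7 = -924.57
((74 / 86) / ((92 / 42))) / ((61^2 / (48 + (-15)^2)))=212121 / 7360138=0.03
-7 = -7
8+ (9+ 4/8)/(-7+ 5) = 13/4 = 3.25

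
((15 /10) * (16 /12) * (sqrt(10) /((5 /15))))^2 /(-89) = -360 /89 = -4.04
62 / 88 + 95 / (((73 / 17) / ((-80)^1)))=-5682537 / 3212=-1769.16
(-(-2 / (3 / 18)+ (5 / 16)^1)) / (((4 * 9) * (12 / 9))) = 187 / 768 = 0.24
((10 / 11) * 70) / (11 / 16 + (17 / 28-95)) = -15680 / 23089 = -0.68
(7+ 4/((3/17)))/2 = 89/6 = 14.83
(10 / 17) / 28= 5 / 238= 0.02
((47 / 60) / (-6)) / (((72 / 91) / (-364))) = 60.06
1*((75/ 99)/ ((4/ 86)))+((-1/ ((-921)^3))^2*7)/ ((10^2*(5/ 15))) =3644968171452034083827/ 223784092386822557700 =16.29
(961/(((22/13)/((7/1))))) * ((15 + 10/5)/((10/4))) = 1486667/55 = 27030.31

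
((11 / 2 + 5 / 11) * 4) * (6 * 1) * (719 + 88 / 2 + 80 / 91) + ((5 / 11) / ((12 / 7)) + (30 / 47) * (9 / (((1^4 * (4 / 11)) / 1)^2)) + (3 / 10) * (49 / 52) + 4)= 308289382277 / 2822820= 109213.26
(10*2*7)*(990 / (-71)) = -138600 / 71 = -1952.11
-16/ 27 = -0.59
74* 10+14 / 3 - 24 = 720.67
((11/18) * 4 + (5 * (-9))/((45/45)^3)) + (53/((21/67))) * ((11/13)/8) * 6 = 212137/3276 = 64.75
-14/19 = -0.74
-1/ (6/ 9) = -3/ 2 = -1.50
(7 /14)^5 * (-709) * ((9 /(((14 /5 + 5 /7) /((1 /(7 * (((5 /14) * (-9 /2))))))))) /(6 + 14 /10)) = 24815 /36408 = 0.68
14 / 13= 1.08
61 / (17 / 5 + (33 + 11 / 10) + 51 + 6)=122 / 189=0.65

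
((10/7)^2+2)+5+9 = 884/49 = 18.04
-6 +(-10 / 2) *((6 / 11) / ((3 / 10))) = -166 / 11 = -15.09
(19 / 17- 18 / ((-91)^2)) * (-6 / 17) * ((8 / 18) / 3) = -1256264 / 21538881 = -0.06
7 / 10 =0.70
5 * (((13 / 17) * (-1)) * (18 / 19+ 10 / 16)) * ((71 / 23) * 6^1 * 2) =-3308955 / 14858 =-222.71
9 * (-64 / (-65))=576 / 65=8.86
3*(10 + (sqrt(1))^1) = 33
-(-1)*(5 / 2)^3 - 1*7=69 / 8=8.62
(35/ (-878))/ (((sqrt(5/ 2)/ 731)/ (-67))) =342839 * sqrt(10)/ 878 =1234.80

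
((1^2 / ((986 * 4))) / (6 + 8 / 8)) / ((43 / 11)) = 11 / 1187144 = 0.00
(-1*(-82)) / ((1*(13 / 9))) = 738 / 13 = 56.77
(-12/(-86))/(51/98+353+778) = 196/1589409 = 0.00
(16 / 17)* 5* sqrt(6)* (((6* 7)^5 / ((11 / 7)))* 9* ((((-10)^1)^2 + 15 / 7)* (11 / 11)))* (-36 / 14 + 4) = 8737642368000* sqrt(6) / 17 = 1258986197442.57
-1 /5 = -0.20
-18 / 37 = -0.49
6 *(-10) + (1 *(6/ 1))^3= 156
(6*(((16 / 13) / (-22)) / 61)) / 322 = -24 / 1404403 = -0.00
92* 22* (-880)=-1781120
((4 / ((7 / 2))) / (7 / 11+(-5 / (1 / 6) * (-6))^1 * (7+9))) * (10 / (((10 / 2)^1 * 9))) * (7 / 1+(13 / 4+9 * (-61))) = -94820 / 1996281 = -0.05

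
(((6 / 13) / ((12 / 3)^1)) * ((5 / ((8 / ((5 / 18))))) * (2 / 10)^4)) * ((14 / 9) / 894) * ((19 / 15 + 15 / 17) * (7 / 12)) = 6713 / 96020964000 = 0.00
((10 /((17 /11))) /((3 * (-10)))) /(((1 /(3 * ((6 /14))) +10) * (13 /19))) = -627 /21437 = -0.03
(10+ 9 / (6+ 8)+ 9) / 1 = 275 / 14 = 19.64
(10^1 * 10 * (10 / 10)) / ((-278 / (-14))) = 700 / 139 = 5.04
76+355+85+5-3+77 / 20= 10437 / 20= 521.85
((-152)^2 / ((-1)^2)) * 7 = 161728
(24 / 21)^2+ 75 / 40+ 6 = 3599 / 392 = 9.18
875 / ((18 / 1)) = 875 / 18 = 48.61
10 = 10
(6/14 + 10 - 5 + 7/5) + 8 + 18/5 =129/7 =18.43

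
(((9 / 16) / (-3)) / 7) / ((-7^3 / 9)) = 27 / 38416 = 0.00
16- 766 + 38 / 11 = -8212 / 11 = -746.55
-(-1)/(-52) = -1/52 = -0.02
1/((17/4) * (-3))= -4/51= -0.08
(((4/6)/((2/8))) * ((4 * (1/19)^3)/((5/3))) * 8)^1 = 256/34295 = 0.01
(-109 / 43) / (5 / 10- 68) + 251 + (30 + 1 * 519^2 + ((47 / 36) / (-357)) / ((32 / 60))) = 269642.03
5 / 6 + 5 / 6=5 / 3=1.67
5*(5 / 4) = 6.25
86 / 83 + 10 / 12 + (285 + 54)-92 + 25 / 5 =126427 / 498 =253.87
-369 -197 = -566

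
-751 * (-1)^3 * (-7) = -5257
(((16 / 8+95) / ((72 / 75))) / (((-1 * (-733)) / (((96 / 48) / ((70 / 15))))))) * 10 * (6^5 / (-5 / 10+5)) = 5238000 / 5131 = 1020.85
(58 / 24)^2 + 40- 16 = 4297 / 144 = 29.84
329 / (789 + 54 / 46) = 7567 / 18174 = 0.42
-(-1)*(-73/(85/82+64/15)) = -89790/6523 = -13.77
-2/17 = -0.12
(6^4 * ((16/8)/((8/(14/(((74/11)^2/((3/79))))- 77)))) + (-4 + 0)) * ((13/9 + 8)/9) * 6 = -458689258700/2920077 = -157081.22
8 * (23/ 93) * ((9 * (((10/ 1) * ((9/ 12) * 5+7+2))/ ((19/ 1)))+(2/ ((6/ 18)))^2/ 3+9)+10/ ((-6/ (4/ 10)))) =846676/ 5301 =159.72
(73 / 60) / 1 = 73 / 60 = 1.22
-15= -15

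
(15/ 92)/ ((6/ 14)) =35/ 92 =0.38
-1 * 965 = -965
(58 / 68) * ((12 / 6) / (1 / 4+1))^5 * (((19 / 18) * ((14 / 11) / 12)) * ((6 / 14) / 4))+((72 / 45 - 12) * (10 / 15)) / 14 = -14282932 / 36815625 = -0.39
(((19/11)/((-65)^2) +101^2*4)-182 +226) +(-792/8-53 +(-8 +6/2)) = 40691.00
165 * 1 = 165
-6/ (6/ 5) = -5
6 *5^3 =750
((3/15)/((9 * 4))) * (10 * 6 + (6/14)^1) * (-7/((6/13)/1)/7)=-611/840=-0.73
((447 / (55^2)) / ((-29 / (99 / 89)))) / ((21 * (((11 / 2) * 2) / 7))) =-1341 / 7807525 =-0.00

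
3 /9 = 0.33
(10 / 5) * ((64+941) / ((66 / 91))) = 30485 / 11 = 2771.36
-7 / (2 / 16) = -56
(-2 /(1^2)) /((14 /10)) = -1.43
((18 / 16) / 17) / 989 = 9 / 134504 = 0.00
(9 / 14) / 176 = 9 / 2464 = 0.00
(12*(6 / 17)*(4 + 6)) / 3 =240 / 17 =14.12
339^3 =38958219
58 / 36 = 29 / 18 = 1.61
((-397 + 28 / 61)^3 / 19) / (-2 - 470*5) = 4717723554423 / 3381108976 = 1395.32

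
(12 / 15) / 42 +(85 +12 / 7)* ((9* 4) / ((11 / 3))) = 983362 / 1155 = 851.40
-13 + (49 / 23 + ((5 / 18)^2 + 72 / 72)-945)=-7115113 / 7452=-954.79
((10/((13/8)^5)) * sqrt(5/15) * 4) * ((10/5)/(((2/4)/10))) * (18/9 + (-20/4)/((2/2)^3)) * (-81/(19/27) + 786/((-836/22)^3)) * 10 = 413980557312000 * sqrt(3)/2546698687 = 281554.85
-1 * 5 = -5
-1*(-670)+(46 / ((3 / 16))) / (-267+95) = 86246 / 129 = 668.57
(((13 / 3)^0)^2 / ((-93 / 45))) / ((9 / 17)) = -85 / 93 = -0.91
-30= -30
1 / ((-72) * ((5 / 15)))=-1 / 24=-0.04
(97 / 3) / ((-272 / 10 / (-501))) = 80995 / 136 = 595.55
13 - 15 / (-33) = 148 / 11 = 13.45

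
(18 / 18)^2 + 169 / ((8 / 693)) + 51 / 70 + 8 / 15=14641.89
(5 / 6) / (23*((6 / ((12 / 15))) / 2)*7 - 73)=10 / 6369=0.00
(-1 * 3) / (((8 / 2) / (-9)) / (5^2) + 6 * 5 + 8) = -675 / 8546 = -0.08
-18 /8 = -9 /4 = -2.25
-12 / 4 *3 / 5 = -9 / 5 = -1.80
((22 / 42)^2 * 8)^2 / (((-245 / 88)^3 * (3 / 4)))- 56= -483044621026312 / 8580185688375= -56.30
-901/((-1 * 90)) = 901/90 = 10.01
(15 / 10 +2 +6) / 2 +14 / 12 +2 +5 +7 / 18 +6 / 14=3461 / 252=13.73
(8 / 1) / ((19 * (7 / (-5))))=-40 / 133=-0.30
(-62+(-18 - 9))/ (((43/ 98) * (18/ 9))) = -4361/ 43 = -101.42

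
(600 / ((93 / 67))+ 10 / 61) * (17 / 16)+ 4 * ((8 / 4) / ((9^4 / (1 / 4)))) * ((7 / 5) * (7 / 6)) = 684037643297 / 1488822120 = 459.45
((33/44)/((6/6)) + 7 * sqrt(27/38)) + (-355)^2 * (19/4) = 21 * sqrt(114)/38 + 1197239/2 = 598625.40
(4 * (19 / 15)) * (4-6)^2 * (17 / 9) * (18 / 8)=1292 / 15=86.13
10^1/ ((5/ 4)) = 8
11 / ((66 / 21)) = 7 / 2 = 3.50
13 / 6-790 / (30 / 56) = -2945 / 2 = -1472.50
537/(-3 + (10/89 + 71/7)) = 334551/4520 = 74.02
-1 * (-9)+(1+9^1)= 19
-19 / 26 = -0.73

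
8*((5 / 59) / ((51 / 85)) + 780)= 1104680 / 177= 6241.13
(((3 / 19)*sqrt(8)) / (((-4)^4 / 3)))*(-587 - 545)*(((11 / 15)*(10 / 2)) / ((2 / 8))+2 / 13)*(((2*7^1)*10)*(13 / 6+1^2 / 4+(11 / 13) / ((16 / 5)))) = -4789037785*sqrt(2) / 205504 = -32956.64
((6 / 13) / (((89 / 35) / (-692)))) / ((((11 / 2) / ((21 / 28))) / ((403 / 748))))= -1689345 / 183073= -9.23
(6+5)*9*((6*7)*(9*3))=112266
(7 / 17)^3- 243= -1193516 / 4913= -242.93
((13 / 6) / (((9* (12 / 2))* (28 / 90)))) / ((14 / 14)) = 65 / 504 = 0.13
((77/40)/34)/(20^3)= 77/10880000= 0.00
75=75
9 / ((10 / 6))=27 / 5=5.40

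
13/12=1.08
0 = 0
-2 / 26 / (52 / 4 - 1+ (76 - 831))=1 / 9659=0.00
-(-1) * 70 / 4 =35 / 2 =17.50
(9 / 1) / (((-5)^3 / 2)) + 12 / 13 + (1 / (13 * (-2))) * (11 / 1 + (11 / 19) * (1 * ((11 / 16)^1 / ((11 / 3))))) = 347603 / 988000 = 0.35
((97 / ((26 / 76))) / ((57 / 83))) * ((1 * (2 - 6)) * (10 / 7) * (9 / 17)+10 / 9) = -33009100 / 41769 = -790.28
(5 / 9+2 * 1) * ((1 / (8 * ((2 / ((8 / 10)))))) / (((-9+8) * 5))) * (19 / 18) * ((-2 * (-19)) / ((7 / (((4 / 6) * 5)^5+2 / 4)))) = -60.34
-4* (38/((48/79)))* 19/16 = -28519/96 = -297.07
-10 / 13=-0.77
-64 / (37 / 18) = -1152 / 37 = -31.14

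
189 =189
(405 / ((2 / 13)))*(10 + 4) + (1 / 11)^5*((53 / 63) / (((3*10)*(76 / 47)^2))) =64796094490444277 / 1758135788640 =36855.00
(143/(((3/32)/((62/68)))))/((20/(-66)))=-390104/85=-4589.46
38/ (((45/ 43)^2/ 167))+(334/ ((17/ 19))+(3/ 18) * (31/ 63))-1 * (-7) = 2975955727/ 481950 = 6174.82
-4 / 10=-2 / 5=-0.40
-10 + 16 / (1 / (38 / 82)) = -106 / 41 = -2.59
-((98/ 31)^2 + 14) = -23058/ 961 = -23.99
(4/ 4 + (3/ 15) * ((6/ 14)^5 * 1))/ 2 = 42139/ 84035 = 0.50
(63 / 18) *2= 7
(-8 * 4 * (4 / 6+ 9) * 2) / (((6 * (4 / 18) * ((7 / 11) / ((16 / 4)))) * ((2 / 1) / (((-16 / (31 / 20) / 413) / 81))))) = 3266560 / 7259301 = 0.45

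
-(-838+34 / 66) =27637 / 33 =837.48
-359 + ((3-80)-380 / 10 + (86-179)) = -567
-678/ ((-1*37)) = 18.32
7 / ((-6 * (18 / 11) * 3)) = -77 / 324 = -0.24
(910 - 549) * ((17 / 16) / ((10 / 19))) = 116603 / 160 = 728.77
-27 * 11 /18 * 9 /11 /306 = -3 /68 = -0.04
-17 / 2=-8.50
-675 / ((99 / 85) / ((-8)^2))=-408000 / 11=-37090.91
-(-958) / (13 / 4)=3832 / 13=294.77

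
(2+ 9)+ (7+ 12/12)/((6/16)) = 97/3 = 32.33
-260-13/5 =-1313/5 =-262.60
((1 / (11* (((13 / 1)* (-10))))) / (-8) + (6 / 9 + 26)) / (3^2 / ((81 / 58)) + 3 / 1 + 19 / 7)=19219263 / 8763040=2.19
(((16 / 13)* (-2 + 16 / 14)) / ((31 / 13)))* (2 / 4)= -48 / 217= -0.22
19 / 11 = 1.73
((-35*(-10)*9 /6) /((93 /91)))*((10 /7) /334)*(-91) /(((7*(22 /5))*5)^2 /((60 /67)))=-0.01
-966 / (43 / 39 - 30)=234 / 7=33.43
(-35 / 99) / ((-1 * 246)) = 35 / 24354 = 0.00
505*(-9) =-4545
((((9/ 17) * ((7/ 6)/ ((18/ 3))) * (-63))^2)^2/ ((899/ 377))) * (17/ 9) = 54633019077/ 38989568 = 1401.22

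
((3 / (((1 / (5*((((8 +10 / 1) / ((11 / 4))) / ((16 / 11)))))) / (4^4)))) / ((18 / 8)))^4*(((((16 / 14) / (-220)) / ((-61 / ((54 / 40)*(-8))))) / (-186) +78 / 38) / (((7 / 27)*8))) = 66675543510193746739200 / 19365731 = 3442965489409810.90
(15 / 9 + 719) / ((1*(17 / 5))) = 10810 / 51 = 211.96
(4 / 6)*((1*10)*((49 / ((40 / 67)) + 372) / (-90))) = -18163 / 540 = -33.64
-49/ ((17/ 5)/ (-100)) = 24500/ 17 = 1441.18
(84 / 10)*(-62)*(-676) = 1760304 / 5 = 352060.80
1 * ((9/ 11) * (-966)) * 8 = -69552/ 11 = -6322.91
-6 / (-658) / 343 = 3 / 112847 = 0.00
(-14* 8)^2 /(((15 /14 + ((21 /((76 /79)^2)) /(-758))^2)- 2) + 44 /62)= -52178135900674588672 /906786095433583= -57541.84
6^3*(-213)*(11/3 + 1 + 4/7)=-1686960/7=-240994.29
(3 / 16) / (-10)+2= 317 / 160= 1.98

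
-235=-235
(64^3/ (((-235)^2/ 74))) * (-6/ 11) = -116391936/ 607475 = -191.60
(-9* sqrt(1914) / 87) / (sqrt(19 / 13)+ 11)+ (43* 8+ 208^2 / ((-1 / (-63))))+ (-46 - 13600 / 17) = 2725129.63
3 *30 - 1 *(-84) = 174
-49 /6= -8.17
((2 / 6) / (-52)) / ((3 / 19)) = -19 / 468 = -0.04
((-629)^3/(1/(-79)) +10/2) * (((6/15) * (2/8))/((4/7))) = 17202322319/5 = 3440464463.80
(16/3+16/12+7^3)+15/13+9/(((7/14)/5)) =17192/39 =440.82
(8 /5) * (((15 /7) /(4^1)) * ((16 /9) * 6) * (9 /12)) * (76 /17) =3648 /119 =30.66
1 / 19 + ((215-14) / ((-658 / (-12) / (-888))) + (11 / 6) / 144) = -17580001031 / 5400864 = -3255.03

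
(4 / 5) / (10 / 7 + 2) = 7 / 30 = 0.23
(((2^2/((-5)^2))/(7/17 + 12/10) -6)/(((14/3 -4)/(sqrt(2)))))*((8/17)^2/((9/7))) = -905408*sqrt(2)/593895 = -2.16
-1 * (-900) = 900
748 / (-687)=-748 / 687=-1.09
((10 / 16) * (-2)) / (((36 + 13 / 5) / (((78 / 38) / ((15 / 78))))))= -2535 / 7334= -0.35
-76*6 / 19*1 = -24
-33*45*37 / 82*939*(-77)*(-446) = -885909498705 / 41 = -21607548748.90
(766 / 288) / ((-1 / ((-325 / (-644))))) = -124475 / 92736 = -1.34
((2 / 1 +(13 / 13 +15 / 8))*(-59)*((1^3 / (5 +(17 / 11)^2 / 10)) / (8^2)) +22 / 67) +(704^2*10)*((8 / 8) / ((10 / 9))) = 161659801513815 / 36242176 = 4460543.47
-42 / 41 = -1.02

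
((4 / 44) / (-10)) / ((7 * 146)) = -0.00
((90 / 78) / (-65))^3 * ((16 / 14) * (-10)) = 2160 / 33787663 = 0.00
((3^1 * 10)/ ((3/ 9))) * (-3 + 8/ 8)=-180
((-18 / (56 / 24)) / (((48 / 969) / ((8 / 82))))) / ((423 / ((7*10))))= -4845 / 1927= -2.51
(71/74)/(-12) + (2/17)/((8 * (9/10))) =-2881/45288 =-0.06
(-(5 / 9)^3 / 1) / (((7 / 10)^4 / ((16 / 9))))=-1.27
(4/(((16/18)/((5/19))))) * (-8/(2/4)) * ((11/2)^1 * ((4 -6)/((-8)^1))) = -495/19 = -26.05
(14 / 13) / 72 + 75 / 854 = 20539 / 199836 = 0.10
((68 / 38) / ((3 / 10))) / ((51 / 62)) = 1240 / 171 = 7.25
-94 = -94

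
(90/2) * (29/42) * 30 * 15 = 97875/7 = 13982.14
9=9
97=97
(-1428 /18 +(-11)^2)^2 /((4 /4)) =15625 /9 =1736.11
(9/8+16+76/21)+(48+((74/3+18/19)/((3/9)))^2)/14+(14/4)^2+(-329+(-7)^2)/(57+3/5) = 11782861/25992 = 453.33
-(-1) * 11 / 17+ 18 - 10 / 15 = 917 / 51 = 17.98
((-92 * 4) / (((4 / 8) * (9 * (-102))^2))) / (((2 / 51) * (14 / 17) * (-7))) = 46 / 11907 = 0.00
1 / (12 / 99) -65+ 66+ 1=41 / 4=10.25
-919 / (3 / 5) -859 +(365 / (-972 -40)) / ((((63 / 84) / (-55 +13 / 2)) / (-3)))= -3735247 / 1518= -2460.64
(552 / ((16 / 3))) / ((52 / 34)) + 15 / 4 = 1857 / 26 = 71.42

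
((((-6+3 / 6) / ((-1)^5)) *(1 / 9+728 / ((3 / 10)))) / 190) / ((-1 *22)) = -21841 / 6840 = -3.19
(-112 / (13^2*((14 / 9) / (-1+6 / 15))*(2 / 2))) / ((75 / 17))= 1224 / 21125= 0.06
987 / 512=1.93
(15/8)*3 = 5.62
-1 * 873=-873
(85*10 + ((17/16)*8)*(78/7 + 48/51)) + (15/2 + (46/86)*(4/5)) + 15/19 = 54984277/57190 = 961.43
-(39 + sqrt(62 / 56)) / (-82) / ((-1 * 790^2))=-39 / 51176200 - sqrt(217) / 716466800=-0.00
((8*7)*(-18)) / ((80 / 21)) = -1323 / 5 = -264.60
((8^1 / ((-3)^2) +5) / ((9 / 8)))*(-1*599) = -253976 / 81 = -3135.51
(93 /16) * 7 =651 /16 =40.69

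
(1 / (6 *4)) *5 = 5 / 24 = 0.21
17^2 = 289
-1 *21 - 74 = -95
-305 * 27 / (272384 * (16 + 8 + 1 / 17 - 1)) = -139995 / 106774528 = -0.00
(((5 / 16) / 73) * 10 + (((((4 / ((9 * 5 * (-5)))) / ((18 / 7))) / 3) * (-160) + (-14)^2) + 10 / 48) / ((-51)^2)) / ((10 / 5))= 0.06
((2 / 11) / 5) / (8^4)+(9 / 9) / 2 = 56321 / 112640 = 0.50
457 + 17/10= 4587/10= 458.70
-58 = -58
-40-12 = -52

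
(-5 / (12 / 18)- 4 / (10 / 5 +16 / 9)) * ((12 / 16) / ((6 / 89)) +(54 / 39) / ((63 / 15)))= -2426649 / 24752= -98.04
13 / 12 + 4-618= -7355 / 12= -612.92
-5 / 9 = -0.56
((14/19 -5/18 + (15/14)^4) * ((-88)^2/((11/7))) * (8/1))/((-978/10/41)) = -29367.20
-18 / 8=-9 / 4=-2.25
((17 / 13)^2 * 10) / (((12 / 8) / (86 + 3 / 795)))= 980.48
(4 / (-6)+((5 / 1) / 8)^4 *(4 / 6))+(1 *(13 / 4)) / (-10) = -9113 / 10240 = -0.89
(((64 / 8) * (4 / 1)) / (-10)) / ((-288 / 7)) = 7 / 90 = 0.08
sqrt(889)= 29.82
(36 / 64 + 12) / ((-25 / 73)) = -14673 / 400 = -36.68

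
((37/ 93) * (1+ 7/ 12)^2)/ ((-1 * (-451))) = 13357/ 6039792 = 0.00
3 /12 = 1 /4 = 0.25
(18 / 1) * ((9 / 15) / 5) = 54 / 25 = 2.16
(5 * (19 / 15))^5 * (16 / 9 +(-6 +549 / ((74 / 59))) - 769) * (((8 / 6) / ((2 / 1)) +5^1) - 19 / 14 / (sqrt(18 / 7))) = -16479333.70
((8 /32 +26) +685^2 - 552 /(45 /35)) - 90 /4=5625593 /12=468799.42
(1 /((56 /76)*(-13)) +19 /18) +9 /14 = 373 /234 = 1.59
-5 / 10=-1 / 2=-0.50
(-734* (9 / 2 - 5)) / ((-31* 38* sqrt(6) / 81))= -9909* sqrt(6) / 2356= -10.30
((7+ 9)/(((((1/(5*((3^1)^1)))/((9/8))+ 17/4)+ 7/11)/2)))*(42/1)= 7983360/29377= 271.76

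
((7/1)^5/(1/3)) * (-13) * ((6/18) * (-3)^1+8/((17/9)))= -36051015/17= -2120647.94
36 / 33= 12 / 11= 1.09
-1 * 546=-546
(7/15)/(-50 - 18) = -7/1020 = -0.01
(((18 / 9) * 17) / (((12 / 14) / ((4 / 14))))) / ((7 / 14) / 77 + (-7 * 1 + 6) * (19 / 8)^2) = -167552 / 83295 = -2.01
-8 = -8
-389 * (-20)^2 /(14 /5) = -389000 /7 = -55571.43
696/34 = 348/17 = 20.47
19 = 19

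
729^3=387420489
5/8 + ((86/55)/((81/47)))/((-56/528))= -7.93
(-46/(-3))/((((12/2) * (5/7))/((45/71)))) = 161/71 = 2.27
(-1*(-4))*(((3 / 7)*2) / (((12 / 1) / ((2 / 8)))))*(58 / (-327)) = -29 / 2289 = -0.01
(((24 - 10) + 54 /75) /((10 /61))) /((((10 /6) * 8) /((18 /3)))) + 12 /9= 78262 /1875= 41.74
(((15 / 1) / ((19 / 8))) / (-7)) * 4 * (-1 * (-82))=-39360 / 133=-295.94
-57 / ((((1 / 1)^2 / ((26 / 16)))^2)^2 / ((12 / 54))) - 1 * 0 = -542659 / 6144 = -88.32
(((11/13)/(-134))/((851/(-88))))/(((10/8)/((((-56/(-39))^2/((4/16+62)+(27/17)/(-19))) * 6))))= 15688228864/150919018279965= 0.00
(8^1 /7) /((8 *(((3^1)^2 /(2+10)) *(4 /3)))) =1 /7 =0.14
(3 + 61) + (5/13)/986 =820357/12818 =64.00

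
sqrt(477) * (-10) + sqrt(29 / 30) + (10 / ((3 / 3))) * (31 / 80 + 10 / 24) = -30 * sqrt(53) + sqrt(870) / 30 + 193 / 24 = -209.38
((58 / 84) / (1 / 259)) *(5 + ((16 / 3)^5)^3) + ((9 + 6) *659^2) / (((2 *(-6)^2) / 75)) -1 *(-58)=4948341434897118768881 / 344373768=14369100944114.65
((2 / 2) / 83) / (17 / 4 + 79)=4 / 27639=0.00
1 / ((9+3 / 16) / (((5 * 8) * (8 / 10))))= 3.48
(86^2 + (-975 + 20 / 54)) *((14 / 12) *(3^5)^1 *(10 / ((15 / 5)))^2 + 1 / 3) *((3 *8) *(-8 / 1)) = -104869505728 / 27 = -3884055767.70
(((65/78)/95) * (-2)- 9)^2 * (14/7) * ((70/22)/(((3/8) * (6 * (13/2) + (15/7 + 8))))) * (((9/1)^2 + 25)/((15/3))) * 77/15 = 19211276336/6286815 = 3055.80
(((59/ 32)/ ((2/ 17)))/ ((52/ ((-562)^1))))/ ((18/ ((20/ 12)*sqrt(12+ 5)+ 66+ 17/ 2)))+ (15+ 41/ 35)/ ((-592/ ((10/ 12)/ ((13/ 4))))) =-836670145/ 1193472 - 1409215*sqrt(17)/ 89856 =-765.70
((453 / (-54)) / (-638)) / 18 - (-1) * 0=151 / 206712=0.00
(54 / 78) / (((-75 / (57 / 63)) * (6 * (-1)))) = 19 / 13650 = 0.00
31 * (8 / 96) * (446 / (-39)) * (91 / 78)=-48391 / 1404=-34.47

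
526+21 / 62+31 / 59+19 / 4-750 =-1597711 / 7316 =-218.39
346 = 346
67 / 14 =4.79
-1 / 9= -0.11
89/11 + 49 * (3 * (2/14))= 320/11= 29.09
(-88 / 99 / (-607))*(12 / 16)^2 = 1 / 1214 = 0.00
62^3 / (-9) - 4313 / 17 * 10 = -4439746 / 153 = -29017.95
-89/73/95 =-89/6935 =-0.01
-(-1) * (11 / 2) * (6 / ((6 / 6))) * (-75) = -2475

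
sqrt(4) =2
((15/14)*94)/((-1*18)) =-5.60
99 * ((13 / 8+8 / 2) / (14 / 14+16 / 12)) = 13365 / 56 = 238.66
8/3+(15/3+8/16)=49/6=8.17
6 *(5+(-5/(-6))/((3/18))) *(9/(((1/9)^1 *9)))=540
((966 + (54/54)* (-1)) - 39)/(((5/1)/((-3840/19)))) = -711168/19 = -37429.89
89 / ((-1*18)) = -89 / 18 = -4.94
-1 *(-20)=20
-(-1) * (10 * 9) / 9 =10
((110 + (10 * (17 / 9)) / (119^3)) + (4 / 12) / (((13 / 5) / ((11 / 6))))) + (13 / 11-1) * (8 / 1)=3166436107 / 28350322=111.69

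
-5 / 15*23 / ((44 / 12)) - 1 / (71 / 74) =-2447 / 781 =-3.13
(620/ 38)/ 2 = 155/ 19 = 8.16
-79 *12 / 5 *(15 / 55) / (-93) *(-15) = -2844 / 341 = -8.34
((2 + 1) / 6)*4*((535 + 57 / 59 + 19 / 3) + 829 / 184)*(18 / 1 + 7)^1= 445208525 / 16284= 27340.24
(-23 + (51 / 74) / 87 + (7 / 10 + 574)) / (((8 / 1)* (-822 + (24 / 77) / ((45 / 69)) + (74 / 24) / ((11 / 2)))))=-683739903 / 8139438932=-0.08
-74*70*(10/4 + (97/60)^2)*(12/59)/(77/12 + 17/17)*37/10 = -352826894/131275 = -2687.69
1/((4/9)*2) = 9/8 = 1.12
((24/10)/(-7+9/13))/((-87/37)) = 962/5945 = 0.16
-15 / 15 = -1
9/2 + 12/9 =35/6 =5.83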